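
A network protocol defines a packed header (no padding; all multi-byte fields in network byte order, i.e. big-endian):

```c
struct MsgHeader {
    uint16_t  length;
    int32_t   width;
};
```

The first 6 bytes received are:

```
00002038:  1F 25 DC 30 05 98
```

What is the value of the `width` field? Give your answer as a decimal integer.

`width` follows `length` (2 bytes), so it starts at byte offset 2 and occupies 4 bytes.
Bytes at offsets 2..5: DC 30 05 98.
Big-endian stores the most-significant byte at the lowest address.
The bytes are already most-significant first: 0xDC300598.
Top bit is set, so as a signed 32-bit value this is 0xDC300598 − 2^32 = -600832616.

-600832616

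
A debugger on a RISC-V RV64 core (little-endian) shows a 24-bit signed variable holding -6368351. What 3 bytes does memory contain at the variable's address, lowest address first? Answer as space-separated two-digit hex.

Two's complement of -6368351 in 24 bits: 6368351 = 0x612C5F; invert → 0x9ED3A0; add 1 → 0x9ED3A1.
Split into bytes (most-significant first): 9E D3 A1.
Little-endian stores the least-significant byte at the lowest address.
So at ascending addresses the bytes are A1 D3 9E.

A1 D3 9E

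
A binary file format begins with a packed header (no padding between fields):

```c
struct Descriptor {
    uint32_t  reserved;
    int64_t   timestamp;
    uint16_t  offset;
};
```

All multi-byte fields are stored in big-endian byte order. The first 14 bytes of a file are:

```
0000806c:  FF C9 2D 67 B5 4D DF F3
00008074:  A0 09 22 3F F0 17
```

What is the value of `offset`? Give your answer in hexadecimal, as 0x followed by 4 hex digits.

`offset` follows `reserved` (4 B), `timestamp` (8 B), so it starts at offset 4 + 8 = 12 and occupies 2 bytes.
Bytes at offsets 12..13: F0 17.
In big-endian order the high byte comes first in memory.
The bytes are already most-significant first: 0xF017.

0xF017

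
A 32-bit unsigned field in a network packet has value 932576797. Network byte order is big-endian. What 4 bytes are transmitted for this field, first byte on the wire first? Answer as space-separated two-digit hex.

37 95 FE 1D

932576797 in hexadecimal, padded to 32 bits, is 0x3795FE1D.
Split into bytes (most-significant first): 37 95 FE 1D.
In big-endian order the high byte comes first in memory.
So the memory order matches the most-significant-first order: 37 95 FE 1D.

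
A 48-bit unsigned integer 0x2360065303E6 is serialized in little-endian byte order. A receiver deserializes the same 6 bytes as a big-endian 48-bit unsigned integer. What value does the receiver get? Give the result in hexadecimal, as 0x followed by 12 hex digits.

Stored little-endian, the bytes at ascending addresses are E6 03 53 06 60 23.
Read back as big-endian, the last byte is least significant, giving 0xE60353066023.

0xE60353066023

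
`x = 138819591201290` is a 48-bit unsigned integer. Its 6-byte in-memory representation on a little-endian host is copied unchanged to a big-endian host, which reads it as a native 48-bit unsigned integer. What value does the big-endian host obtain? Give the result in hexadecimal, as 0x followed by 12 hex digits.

0x0AE26B74417E

138819591201290 in 48-bit hexadecimal is 0x7E41746BE20A.
Stored little-endian, the bytes at ascending addresses are 0A E2 6B 74 41 7E.
Read back as big-endian, the last byte is least significant, giving 0x0AE26B74417E.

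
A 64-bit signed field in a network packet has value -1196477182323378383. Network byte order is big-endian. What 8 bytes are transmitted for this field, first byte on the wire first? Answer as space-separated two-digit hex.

EF 65 42 57 85 C1 37 31

Two's complement of -1196477182323378383 in 64 bits: 1196477182323378383 = 0x109ABDA87A3EC8CF; invert → 0xEF65425785C13730; add 1 → 0xEF65425785C13731.
Split into bytes (most-significant first): EF 65 42 57 85 C1 37 31.
Big-endian stores the most-significant byte at the lowest address.
So the memory order matches the most-significant-first order: EF 65 42 57 85 C1 37 31.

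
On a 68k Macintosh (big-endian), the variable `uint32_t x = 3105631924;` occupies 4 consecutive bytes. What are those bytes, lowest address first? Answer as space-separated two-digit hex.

3105631924 in hexadecimal, padded to 32 bits, is 0xB91C2EB4.
Split into bytes (most-significant first): B9 1C 2E B4.
Big-endian stores the most-significant byte at the lowest address.
So the memory order matches the most-significant-first order: B9 1C 2E B4.

B9 1C 2E B4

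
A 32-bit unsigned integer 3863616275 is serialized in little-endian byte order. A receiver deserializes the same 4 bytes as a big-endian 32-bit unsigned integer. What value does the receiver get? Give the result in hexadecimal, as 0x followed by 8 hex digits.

3863616275 in 32-bit hexadecimal is 0xE64A1B13.
Stored little-endian, the bytes at ascending addresses are 13 1B 4A E6.
Read back as big-endian, the last byte is least significant, giving 0x131B4AE6.

0x131B4AE6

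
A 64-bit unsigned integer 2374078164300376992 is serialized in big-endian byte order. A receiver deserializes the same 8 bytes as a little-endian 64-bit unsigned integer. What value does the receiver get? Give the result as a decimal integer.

2374078164300376992 in 64-bit hexadecimal is 0x20F26B831422ABA0.
Stored big-endian, the bytes at ascending addresses are 20 F2 6B 83 14 22 AB A0.
Read back as little-endian, the first byte is least significant, giving 0xA0AB2214836BF220.
0xA0AB2214836BF220 = 11577384738585571872.

11577384738585571872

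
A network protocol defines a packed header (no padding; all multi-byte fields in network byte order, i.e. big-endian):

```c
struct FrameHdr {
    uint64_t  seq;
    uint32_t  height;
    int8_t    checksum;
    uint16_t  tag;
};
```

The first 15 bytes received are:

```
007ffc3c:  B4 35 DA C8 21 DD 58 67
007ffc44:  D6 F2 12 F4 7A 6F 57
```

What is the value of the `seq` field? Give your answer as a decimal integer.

`seq` is the first field, at byte offset 0, occupying 8 bytes.
Bytes at offsets 0..7: B4 35 DA C8 21 DD 58 67.
Big-endian: lowest address holds the most-significant byte.
The bytes are already most-significant first: 0xB435DAC821DD5867.
0xB435DAC821DD5867 = 12985525653689161831.

12985525653689161831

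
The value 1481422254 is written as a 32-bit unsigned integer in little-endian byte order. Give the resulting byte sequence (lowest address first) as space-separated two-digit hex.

1481422254 in hexadecimal, padded to 32 bits, is 0x584CB5AE.
Split into bytes (most-significant first): 58 4C B5 AE.
Little-endian stores the least-significant byte at the lowest address.
So at ascending addresses the bytes are AE B5 4C 58.

AE B5 4C 58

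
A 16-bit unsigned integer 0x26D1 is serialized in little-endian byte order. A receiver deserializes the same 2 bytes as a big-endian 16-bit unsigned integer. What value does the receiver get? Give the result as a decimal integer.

53542

Stored little-endian, the bytes at ascending addresses are D1 26.
Read back as big-endian, the last byte is least significant, giving 0xD126.
0xD126 = 53542.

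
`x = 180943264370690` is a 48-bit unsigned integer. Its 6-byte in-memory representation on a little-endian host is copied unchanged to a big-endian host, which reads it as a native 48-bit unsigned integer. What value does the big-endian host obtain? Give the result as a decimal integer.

2546901094820

180943264370690 in 48-bit hexadecimal is 0xA49122FF5002.
Stored little-endian, the bytes at ascending addresses are 02 50 FF 22 91 A4.
Read back as big-endian, the last byte is least significant, giving 0x0250FF2291A4.
0x0250FF2291A4 = 2546901094820.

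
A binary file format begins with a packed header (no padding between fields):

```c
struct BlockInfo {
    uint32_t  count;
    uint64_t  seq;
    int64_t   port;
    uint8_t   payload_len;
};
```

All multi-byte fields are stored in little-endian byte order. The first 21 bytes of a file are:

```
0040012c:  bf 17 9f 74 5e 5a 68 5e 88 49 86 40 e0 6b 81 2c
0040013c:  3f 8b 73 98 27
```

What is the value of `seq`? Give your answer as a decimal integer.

4649484515354892894

`seq` follows `count` (4 bytes), so it starts at byte offset 4 and occupies 8 bytes.
Bytes at offsets 4..11: 5E 5A 68 5E 88 49 86 40.
Little-endian: lowest address holds the least-significant byte.
Reassemble most-significant byte first: 40 86 49 88 5E 68 5A 5E → 0x408649885E685A5E.
0x408649885E685A5E = 4649484515354892894.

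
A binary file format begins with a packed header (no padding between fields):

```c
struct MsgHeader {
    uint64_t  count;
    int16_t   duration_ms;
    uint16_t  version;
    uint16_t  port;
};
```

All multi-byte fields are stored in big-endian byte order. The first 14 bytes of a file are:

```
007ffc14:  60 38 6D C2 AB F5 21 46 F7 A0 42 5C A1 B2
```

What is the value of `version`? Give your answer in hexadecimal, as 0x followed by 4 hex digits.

0x425C

`version` follows `count` (8 B), `duration_ms` (2 B), so it starts at offset 8 + 2 = 10 and occupies 2 bytes.
Bytes at offsets 10..11: 42 5C.
Big-endian stores the most-significant byte at the lowest address.
The bytes are already most-significant first: 0x425C.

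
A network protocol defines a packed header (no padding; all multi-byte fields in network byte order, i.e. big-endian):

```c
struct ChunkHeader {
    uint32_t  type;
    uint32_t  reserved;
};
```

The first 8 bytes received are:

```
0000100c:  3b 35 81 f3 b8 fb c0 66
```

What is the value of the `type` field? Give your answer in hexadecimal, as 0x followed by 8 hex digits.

`type` is the first field, at byte offset 0, occupying 4 bytes.
Bytes at offsets 0..3: 3B 35 81 F3.
Big-endian stores the most-significant byte at the lowest address.
The bytes are already most-significant first: 0x3B3581F3.

0x3B3581F3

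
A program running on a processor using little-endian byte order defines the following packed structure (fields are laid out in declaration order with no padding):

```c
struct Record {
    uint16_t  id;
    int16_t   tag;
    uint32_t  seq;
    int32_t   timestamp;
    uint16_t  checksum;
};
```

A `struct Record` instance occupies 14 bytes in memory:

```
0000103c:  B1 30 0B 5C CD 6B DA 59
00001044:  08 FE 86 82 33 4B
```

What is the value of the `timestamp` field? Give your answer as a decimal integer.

`timestamp` follows `id` (2 B), `tag` (2 B), `seq` (4 B), so it starts at offset 2 + 2 + 4 = 8 and occupies 4 bytes.
Bytes at offsets 8..11: 08 FE 86 82.
Little-endian: lowest address holds the least-significant byte.
Reassemble most-significant byte first: 82 86 FE 08 → 0x8286FE08.
Top bit is set, so as a signed 32-bit value this is 0x8286FE08 − 2^32 = -2105082360.

-2105082360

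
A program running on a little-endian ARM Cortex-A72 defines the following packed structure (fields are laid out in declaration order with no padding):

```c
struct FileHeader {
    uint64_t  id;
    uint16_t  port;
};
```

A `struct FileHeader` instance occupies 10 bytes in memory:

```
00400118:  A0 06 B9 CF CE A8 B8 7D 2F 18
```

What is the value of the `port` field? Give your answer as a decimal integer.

`port` follows `id` (8 bytes), so it starts at byte offset 8 and occupies 2 bytes.
Bytes at offsets 8..9: 2F 18.
Little-endian stores the least-significant byte at the lowest address.
Reassemble most-significant byte first: 18 2F → 0x182F.
0x182F = 6191.

6191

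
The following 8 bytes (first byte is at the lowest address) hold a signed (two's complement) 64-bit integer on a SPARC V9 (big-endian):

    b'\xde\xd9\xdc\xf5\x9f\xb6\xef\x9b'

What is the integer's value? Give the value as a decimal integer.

Big-endian stores the most-significant byte at the lowest address.
The bytes are already most-significant first: 0xDED9DCF59FB6EF9B.
Top bit is set, so as a signed 64-bit value this is 0xDED9DCF59FB6EF9B − 2^64 = -2388635179838672997.

-2388635179838672997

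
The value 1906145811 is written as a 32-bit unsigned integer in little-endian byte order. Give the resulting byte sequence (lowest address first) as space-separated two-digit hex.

1906145811 in hexadecimal, padded to 32 bits, is 0x719D7A13.
Split into bytes (most-significant first): 71 9D 7A 13.
In little-endian order the low byte comes first in memory.
So at ascending addresses the bytes are 13 7A 9D 71.

13 7A 9D 71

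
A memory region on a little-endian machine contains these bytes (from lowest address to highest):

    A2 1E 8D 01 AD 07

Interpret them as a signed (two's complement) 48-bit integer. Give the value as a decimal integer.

In little-endian order the low byte comes first in memory.
Reassemble most-significant byte first: 07 AD 01 8D 1E A2 → 0x07AD018D1EA2.
0x07AD018D1EA2 = 8439636762274.

8439636762274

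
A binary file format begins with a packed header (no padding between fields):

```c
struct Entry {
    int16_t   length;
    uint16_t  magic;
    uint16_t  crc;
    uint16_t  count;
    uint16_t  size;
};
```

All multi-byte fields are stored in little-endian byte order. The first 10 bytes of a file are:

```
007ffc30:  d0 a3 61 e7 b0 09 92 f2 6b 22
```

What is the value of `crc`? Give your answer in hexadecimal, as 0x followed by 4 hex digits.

0x09B0

`crc` follows `length` (2 B), `magic` (2 B), so it starts at offset 2 + 2 = 4 and occupies 2 bytes.
Bytes at offsets 4..5: B0 09.
Little-endian stores the least-significant byte at the lowest address.
Reassemble most-significant byte first: 09 B0 → 0x09B0.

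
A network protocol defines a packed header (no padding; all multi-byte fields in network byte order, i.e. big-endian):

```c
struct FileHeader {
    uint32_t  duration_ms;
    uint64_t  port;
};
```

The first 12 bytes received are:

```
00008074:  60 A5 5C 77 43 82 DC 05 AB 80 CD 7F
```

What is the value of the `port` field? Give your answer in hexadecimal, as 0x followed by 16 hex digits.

`port` follows `duration_ms` (4 bytes), so it starts at byte offset 4 and occupies 8 bytes.
Bytes at offsets 4..11: 43 82 DC 05 AB 80 CD 7F.
In big-endian order the high byte comes first in memory.
The bytes are already most-significant first: 0x4382DC05AB80CD7F.

0x4382DC05AB80CD7F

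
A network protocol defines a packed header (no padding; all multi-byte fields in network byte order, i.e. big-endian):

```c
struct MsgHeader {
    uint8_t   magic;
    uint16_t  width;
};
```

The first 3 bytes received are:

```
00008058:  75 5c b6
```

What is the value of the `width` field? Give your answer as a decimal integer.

`width` follows `magic` (1 byte), so it starts at byte offset 1 and occupies 2 bytes.
Bytes at offsets 1..2: 5C B6.
In big-endian order the high byte comes first in memory.
The bytes are already most-significant first: 0x5CB6.
0x5CB6 = 23734.

23734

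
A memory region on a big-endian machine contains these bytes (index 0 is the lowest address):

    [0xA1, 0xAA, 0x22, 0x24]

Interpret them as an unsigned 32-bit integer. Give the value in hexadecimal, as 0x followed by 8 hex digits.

0xA1AA2224

Big-endian: lowest address holds the most-significant byte.
The bytes are already most-significant first: 0xA1AA2224.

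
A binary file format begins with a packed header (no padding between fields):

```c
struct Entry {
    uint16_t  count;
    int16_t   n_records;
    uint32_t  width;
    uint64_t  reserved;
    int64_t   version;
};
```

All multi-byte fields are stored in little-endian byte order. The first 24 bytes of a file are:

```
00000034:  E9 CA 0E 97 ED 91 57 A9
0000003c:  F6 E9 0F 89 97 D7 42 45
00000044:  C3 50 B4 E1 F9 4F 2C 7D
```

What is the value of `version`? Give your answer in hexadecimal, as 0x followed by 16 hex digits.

`version` follows `count` (2 B), `n_records` (2 B), `width` (4 B), `reserved` (8 B), so it starts at offset 2 + 2 + 4 + 8 = 16 and occupies 8 bytes.
Bytes at offsets 16..23: C3 50 B4 E1 F9 4F 2C 7D.
Little-endian: lowest address holds the least-significant byte.
Reassemble most-significant byte first: 7D 2C 4F F9 E1 B4 50 C3 → 0x7D2C4FF9E1B450C3.

0x7D2C4FF9E1B450C3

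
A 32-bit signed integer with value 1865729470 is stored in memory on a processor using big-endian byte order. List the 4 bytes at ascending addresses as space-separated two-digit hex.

1865729470 in hexadecimal, padded to 32 bits, is 0x6F34C5BE.
Split into bytes (most-significant first): 6F 34 C5 BE.
Big-endian: lowest address holds the most-significant byte.
So the memory order matches the most-significant-first order: 6F 34 C5 BE.

6F 34 C5 BE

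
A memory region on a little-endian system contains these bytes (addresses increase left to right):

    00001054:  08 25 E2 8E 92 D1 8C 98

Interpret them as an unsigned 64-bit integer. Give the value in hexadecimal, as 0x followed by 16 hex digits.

0x988CD1928EE22508

In little-endian order the low byte comes first in memory.
Reassemble most-significant byte first: 98 8C D1 92 8E E2 25 08 → 0x988CD1928EE22508.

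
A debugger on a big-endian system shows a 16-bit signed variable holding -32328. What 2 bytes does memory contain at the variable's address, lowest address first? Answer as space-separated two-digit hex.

Two's complement of -32328 in 16 bits: 32328 = 0x7E48; invert → 0x81B7; add 1 → 0x81B8.
Split into bytes (most-significant first): 81 B8.
Big-endian: lowest address holds the most-significant byte.
So the memory order matches the most-significant-first order: 81 B8.

81 B8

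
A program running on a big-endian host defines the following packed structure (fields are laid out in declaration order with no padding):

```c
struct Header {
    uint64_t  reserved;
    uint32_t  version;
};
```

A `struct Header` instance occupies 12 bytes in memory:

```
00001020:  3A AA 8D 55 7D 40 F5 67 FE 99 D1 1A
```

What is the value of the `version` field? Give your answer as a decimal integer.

`version` follows `reserved` (8 bytes), so it starts at byte offset 8 and occupies 4 bytes.
Bytes at offsets 8..11: FE 99 D1 1A.
Big-endian stores the most-significant byte at the lowest address.
The bytes are already most-significant first: 0xFE99D11A.
0xFE99D11A = 4271493402.

4271493402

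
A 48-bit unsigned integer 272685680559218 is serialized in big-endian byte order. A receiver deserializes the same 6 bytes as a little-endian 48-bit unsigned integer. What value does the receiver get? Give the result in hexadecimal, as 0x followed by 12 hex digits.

272685680559218 in 48-bit hexadecimal is 0xF80195200472.
Stored big-endian, the bytes at ascending addresses are F8 01 95 20 04 72.
Read back as little-endian, the first byte is least significant, giving 0x7204209501F8.

0x7204209501F8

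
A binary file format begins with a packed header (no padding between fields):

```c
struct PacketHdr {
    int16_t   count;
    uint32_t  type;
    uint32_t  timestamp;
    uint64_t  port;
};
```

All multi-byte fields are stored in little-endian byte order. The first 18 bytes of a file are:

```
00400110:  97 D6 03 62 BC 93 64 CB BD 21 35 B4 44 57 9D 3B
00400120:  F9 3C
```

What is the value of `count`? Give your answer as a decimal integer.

-10601

`count` is the first field, at byte offset 0, occupying 2 bytes.
Bytes at offsets 0..1: 97 D6.
Little-endian: lowest address holds the least-significant byte.
Reassemble most-significant byte first: D6 97 → 0xD697.
Top bit is set, so as a signed 16-bit value this is 0xD697 − 2^16 = -10601.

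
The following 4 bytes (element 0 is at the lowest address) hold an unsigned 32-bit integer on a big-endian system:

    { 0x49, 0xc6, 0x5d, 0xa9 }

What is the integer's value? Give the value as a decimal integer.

1237736873

Big-endian stores the most-significant byte at the lowest address.
The bytes are already most-significant first: 0x49C65DA9.
0x49C65DA9 = 1237736873.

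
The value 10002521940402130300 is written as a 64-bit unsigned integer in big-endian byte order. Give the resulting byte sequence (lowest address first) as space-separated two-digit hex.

8A D0 18 B5 8B B8 4D 7C

10002521940402130300 in hexadecimal, padded to 64 bits, is 0x8AD018B58BB84D7C.
Split into bytes (most-significant first): 8A D0 18 B5 8B B8 4D 7C.
Big-endian stores the most-significant byte at the lowest address.
So the memory order matches the most-significant-first order: 8A D0 18 B5 8B B8 4D 7C.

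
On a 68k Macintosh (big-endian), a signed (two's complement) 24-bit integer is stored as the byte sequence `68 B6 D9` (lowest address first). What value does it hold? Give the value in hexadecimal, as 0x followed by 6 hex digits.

0x68B6D9

Big-endian: lowest address holds the most-significant byte.
The bytes are already most-significant first: 0x68B6D9.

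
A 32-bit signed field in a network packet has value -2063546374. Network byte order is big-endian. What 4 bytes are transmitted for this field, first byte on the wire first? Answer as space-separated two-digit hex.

Two's complement of -2063546374 in 32 bits: 2063546374 = 0x7AFF3806; invert → 0x8500C7F9; add 1 → 0x8500C7FA.
Split into bytes (most-significant first): 85 00 C7 FA.
In big-endian order the high byte comes first in memory.
So the memory order matches the most-significant-first order: 85 00 C7 FA.

85 00 C7 FA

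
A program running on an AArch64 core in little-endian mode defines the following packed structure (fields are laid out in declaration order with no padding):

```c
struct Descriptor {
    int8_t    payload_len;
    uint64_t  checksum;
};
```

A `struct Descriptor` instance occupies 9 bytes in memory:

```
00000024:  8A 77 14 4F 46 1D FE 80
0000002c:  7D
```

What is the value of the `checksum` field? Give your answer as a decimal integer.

9043507453447050359

`checksum` follows `payload_len` (1 byte), so it starts at byte offset 1 and occupies 8 bytes.
Bytes at offsets 1..8: 77 14 4F 46 1D FE 80 7D.
In little-endian order the low byte comes first in memory.
Reassemble most-significant byte first: 7D 80 FE 1D 46 4F 14 77 → 0x7D80FE1D464F1477.
0x7D80FE1D464F1477 = 9043507453447050359.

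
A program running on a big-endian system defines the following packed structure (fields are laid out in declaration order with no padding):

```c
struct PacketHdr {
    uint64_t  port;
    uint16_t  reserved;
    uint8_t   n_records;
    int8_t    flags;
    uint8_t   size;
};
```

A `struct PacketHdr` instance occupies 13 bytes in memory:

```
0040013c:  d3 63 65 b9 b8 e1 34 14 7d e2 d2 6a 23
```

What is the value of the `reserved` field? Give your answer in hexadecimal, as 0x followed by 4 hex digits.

0x7DE2

`reserved` follows `port` (8 bytes), so it starts at byte offset 8 and occupies 2 bytes.
Bytes at offsets 8..9: 7D E2.
Big-endian stores the most-significant byte at the lowest address.
The bytes are already most-significant first: 0x7DE2.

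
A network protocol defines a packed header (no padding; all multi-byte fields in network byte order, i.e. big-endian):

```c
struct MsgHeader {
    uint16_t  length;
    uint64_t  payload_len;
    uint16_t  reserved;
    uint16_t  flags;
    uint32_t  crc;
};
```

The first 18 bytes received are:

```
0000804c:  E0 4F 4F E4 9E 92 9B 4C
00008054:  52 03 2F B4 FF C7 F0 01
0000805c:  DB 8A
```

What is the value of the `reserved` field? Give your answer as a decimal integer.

`reserved` follows `length` (2 B), `payload_len` (8 B), so it starts at offset 2 + 8 = 10 and occupies 2 bytes.
Bytes at offsets 10..11: 2F B4.
Big-endian stores the most-significant byte at the lowest address.
The bytes are already most-significant first: 0x2FB4.
0x2FB4 = 12212.

12212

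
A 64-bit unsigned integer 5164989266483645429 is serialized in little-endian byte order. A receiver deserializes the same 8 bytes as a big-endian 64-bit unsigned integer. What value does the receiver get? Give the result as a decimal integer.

17693365721645100359

5164989266483645429 in 64-bit hexadecimal is 0x47ADBA5F61768BF5.
Stored little-endian, the bytes at ascending addresses are F5 8B 76 61 5F BA AD 47.
Read back as big-endian, the last byte is least significant, giving 0xF58B76615FBAAD47.
0xF58B76615FBAAD47 = 17693365721645100359.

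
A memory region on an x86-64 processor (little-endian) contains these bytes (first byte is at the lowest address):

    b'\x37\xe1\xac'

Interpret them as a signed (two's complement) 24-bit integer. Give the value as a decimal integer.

-5447369

Little-endian: lowest address holds the least-significant byte.
Reassemble most-significant byte first: AC E1 37 → 0xACE137.
Top bit is set, so as a signed 24-bit value this is 0xACE137 − 2^24 = -5447369.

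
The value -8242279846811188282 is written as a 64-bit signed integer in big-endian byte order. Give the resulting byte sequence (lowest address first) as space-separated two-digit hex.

Two's complement of -8242279846811188282 in 64 bits: 8242279846811188282 = 0x726275D9E88ABC3A; invert → 0x8D9D8A26177543C5; add 1 → 0x8D9D8A26177543C6.
Split into bytes (most-significant first): 8D 9D 8A 26 17 75 43 C6.
In big-endian order the high byte comes first in memory.
So the memory order matches the most-significant-first order: 8D 9D 8A 26 17 75 43 C6.

8D 9D 8A 26 17 75 43 C6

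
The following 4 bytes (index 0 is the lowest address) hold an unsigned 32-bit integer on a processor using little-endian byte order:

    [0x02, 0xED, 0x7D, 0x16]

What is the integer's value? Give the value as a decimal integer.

377351426

In little-endian order the low byte comes first in memory.
Reassemble most-significant byte first: 16 7D ED 02 → 0x167DED02.
0x167DED02 = 377351426.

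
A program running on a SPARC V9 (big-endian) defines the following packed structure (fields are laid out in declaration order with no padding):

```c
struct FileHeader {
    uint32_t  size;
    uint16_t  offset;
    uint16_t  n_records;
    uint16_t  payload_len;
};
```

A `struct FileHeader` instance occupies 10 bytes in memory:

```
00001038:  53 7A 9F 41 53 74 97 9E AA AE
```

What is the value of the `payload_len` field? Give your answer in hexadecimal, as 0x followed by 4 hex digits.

`payload_len` follows `size` (4 B), `offset` (2 B), `n_records` (2 B), so it starts at offset 4 + 2 + 2 = 8 and occupies 2 bytes.
Bytes at offsets 8..9: AA AE.
Big-endian: lowest address holds the most-significant byte.
The bytes are already most-significant first: 0xAAAE.

0xAAAE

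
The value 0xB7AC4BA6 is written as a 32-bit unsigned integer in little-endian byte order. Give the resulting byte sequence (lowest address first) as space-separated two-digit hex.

Split into bytes (most-significant first): B7 AC 4B A6.
In little-endian order the low byte comes first in memory.
So at ascending addresses the bytes are A6 4B AC B7.

A6 4B AC B7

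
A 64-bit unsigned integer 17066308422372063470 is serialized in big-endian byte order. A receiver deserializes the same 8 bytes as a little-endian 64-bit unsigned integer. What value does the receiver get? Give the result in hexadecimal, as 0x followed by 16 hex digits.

0xEE78BEC616B5D7EC

17066308422372063470 in 64-bit hexadecimal is 0xECD7B516C6BE78EE.
Stored big-endian, the bytes at ascending addresses are EC D7 B5 16 C6 BE 78 EE.
Read back as little-endian, the first byte is least significant, giving 0xEE78BEC616B5D7EC.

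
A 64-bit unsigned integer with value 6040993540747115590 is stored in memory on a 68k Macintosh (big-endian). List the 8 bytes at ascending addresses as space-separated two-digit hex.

53 D5 EB 9E 66 A9 3C 46

6040993540747115590 in hexadecimal, padded to 64 bits, is 0x53D5EB9E66A93C46.
Split into bytes (most-significant first): 53 D5 EB 9E 66 A9 3C 46.
Big-endian: lowest address holds the most-significant byte.
So the memory order matches the most-significant-first order: 53 D5 EB 9E 66 A9 3C 46.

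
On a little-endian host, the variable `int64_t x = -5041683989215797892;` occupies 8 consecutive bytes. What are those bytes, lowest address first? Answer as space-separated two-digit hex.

Two's complement of -5041683989215797892 in 64 bits: 5041683989215797892 = 0x45F7A8E04EFB6284; invert → 0xBA08571FB1049D7B; add 1 → 0xBA08571FB1049D7C.
Split into bytes (most-significant first): BA 08 57 1F B1 04 9D 7C.
Little-endian: lowest address holds the least-significant byte.
So at ascending addresses the bytes are 7C 9D 04 B1 1F 57 08 BA.

7C 9D 04 B1 1F 57 08 BA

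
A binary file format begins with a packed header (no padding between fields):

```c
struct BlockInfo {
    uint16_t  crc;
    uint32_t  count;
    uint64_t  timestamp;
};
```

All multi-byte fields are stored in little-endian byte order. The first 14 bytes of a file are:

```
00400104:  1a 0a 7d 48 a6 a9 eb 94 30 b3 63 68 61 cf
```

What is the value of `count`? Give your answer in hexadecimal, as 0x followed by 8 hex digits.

`count` follows `crc` (2 bytes), so it starts at byte offset 2 and occupies 4 bytes.
Bytes at offsets 2..5: 7D 48 A6 A9.
In little-endian order the low byte comes first in memory.
Reassemble most-significant byte first: A9 A6 48 7D → 0xA9A6487D.

0xA9A6487D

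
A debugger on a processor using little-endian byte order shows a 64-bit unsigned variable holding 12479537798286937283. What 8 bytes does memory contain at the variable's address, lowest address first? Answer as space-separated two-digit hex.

C3 0C F4 13 82 39 30 AD

12479537798286937283 in hexadecimal, padded to 64 bits, is 0xAD30398213F40CC3.
Split into bytes (most-significant first): AD 30 39 82 13 F4 0C C3.
In little-endian order the low byte comes first in memory.
So at ascending addresses the bytes are C3 0C F4 13 82 39 30 AD.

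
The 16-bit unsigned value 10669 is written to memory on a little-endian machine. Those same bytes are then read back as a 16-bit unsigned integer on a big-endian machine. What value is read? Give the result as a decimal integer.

44329

10669 in 16-bit hexadecimal is 0x29AD.
Stored little-endian, the bytes at ascending addresses are AD 29.
Read back as big-endian, the last byte is least significant, giving 0xAD29.
0xAD29 = 44329.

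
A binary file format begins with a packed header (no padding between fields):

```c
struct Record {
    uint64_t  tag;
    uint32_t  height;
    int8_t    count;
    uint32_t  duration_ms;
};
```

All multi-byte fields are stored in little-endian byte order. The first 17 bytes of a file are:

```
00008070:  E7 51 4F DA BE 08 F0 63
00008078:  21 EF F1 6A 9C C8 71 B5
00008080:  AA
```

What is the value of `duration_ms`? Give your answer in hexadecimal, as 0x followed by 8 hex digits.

`duration_ms` follows `tag` (8 B), `height` (4 B), `count` (1 B), so it starts at offset 8 + 4 + 1 = 13 and occupies 4 bytes.
Bytes at offsets 13..16: C8 71 B5 AA.
Little-endian stores the least-significant byte at the lowest address.
Reassemble most-significant byte first: AA B5 71 C8 → 0xAAB571C8.

0xAAB571C8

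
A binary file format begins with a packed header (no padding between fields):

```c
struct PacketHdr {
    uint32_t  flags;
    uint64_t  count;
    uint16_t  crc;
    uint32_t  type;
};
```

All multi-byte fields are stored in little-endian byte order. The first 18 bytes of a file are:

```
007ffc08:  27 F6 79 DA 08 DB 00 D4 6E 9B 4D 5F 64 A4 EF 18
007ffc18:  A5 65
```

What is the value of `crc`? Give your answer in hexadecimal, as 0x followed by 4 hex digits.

0xA464

`crc` follows `flags` (4 B), `count` (8 B), so it starts at offset 4 + 8 = 12 and occupies 2 bytes.
Bytes at offsets 12..13: 64 A4.
In little-endian order the low byte comes first in memory.
Reassemble most-significant byte first: A4 64 → 0xA464.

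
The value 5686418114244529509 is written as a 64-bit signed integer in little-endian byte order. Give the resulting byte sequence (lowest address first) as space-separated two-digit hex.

5686418114244529509 in hexadecimal, padded to 64 bits, is 0x4EEA37259FE44D65.
Split into bytes (most-significant first): 4E EA 37 25 9F E4 4D 65.
Little-endian: lowest address holds the least-significant byte.
So at ascending addresses the bytes are 65 4D E4 9F 25 37 EA 4E.

65 4D E4 9F 25 37 EA 4E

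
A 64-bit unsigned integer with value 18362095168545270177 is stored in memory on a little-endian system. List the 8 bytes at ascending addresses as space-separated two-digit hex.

A1 A9 0E ED 44 44 D3 FE

18362095168545270177 in hexadecimal, padded to 64 bits, is 0xFED34444ED0EA9A1.
Split into bytes (most-significant first): FE D3 44 44 ED 0E A9 A1.
Little-endian stores the least-significant byte at the lowest address.
So at ascending addresses the bytes are A1 A9 0E ED 44 44 D3 FE.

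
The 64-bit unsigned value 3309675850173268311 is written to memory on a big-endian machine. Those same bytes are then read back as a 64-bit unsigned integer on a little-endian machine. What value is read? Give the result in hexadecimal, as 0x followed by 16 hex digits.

3309675850173268311 in 64-bit hexadecimal is 0x2DEE54A67B444157.
Stored big-endian, the bytes at ascending addresses are 2D EE 54 A6 7B 44 41 57.
Read back as little-endian, the first byte is least significant, giving 0x5741447BA654EE2D.

0x5741447BA654EE2D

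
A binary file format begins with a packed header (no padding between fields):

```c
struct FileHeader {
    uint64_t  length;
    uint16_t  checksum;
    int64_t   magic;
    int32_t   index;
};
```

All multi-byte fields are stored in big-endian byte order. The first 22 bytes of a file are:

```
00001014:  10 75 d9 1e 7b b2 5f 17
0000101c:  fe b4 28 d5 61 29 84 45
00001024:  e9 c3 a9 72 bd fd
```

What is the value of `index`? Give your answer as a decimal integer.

`index` follows `length` (8 B), `checksum` (2 B), `magic` (8 B), so it starts at offset 8 + 2 + 8 = 18 and occupies 4 bytes.
Bytes at offsets 18..21: A9 72 BD FD.
Big-endian: lowest address holds the most-significant byte.
The bytes are already most-significant first: 0xA972BDFD.
Top bit is set, so as a signed 32-bit value this is 0xA972BDFD − 2^32 = -1452098051.

-1452098051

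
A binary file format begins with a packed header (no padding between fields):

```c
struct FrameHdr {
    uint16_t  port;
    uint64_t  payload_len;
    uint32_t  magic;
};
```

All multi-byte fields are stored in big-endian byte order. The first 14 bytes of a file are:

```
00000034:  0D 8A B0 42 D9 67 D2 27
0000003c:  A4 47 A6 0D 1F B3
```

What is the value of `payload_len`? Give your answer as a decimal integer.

`payload_len` follows `port` (2 bytes), so it starts at byte offset 2 and occupies 8 bytes.
Bytes at offsets 2..9: B0 42 D9 67 D2 27 A4 47.
In big-endian order the high byte comes first in memory.
The bytes are already most-significant first: 0xB042D967D227A447.
0xB042D967D227A447 = 12700952939068892231.

12700952939068892231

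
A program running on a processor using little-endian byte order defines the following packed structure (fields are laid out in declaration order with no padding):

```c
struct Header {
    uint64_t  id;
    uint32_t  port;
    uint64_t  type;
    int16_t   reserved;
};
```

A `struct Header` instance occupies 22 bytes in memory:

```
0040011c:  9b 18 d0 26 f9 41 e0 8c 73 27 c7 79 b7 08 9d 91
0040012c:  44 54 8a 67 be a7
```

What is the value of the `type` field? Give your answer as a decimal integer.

`type` follows `id` (8 B), `port` (4 B), so it starts at offset 8 + 4 = 12 and occupies 8 bytes.
Bytes at offsets 12..19: B7 08 9D 91 44 54 8A 67.
In little-endian order the low byte comes first in memory.
Reassemble most-significant byte first: 67 8A 54 44 91 9D 08 B7 → 0x678A5444919D08B7.
0x678A5444919D08B7 = 7460868386170144951.

7460868386170144951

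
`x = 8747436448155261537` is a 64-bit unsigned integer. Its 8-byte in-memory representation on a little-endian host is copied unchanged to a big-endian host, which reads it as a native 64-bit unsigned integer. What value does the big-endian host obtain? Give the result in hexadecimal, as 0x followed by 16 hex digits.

8747436448155261537 in 64-bit hexadecimal is 0x7965231A8B995A61.
Stored little-endian, the bytes at ascending addresses are 61 5A 99 8B 1A 23 65 79.
Read back as big-endian, the last byte is least significant, giving 0x615A998B1A236579.

0x615A998B1A236579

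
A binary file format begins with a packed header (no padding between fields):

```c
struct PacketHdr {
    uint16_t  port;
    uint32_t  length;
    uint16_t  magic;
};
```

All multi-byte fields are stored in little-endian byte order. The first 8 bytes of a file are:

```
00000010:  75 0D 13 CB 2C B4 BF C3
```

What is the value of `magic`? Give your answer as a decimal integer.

`magic` follows `port` (2 B), `length` (4 B), so it starts at offset 2 + 4 = 6 and occupies 2 bytes.
Bytes at offsets 6..7: BF C3.
Little-endian: lowest address holds the least-significant byte.
Reassemble most-significant byte first: C3 BF → 0xC3BF.
0xC3BF = 50111.

50111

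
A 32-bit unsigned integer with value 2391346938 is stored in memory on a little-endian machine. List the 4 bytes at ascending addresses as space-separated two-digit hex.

FA 0E 89 8E

2391346938 in hexadecimal, padded to 32 bits, is 0x8E890EFA.
Split into bytes (most-significant first): 8E 89 0E FA.
Little-endian: lowest address holds the least-significant byte.
So at ascending addresses the bytes are FA 0E 89 8E.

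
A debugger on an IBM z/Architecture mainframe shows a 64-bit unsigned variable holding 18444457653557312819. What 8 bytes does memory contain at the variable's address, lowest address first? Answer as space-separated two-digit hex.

18444457653557312819 in hexadecimal, padded to 64 bits, is 0xFFF7E0835304BD33.
Split into bytes (most-significant first): FF F7 E0 83 53 04 BD 33.
In big-endian order the high byte comes first in memory.
So the memory order matches the most-significant-first order: FF F7 E0 83 53 04 BD 33.

FF F7 E0 83 53 04 BD 33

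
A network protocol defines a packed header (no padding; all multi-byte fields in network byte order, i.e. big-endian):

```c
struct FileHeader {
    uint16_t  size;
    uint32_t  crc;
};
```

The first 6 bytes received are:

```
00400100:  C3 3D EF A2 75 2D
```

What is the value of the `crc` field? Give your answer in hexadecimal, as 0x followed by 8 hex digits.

0xEFA2752D

`crc` follows `size` (2 bytes), so it starts at byte offset 2 and occupies 4 bytes.
Bytes at offsets 2..5: EF A2 75 2D.
Big-endian stores the most-significant byte at the lowest address.
The bytes are already most-significant first: 0xEFA2752D.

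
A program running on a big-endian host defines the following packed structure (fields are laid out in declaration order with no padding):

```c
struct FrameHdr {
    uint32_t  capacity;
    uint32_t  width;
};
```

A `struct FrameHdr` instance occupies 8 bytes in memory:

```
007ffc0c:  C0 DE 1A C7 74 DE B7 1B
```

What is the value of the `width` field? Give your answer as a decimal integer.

1960752923

`width` follows `capacity` (4 bytes), so it starts at byte offset 4 and occupies 4 bytes.
Bytes at offsets 4..7: 74 DE B7 1B.
In big-endian order the high byte comes first in memory.
The bytes are already most-significant first: 0x74DEB71B.
0x74DEB71B = 1960752923.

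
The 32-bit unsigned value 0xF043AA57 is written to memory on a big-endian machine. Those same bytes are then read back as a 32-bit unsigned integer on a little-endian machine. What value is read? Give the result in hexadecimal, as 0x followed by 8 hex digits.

0x57AA43F0

Stored big-endian, the bytes at ascending addresses are F0 43 AA 57.
Read back as little-endian, the first byte is least significant, giving 0x57AA43F0.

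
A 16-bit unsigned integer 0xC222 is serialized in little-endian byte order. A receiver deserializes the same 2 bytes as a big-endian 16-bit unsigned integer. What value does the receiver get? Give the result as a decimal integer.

Stored little-endian, the bytes at ascending addresses are 22 C2.
Read back as big-endian, the last byte is least significant, giving 0x22C2.
0x22C2 = 8898.

8898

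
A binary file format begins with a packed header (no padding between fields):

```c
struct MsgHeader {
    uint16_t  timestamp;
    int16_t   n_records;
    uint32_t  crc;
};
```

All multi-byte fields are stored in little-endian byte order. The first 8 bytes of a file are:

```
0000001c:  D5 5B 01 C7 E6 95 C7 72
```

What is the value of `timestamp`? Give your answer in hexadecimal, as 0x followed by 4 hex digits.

0x5BD5

`timestamp` is the first field, at byte offset 0, occupying 2 bytes.
Bytes at offsets 0..1: D5 5B.
Little-endian stores the least-significant byte at the lowest address.
Reassemble most-significant byte first: 5B D5 → 0x5BD5.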